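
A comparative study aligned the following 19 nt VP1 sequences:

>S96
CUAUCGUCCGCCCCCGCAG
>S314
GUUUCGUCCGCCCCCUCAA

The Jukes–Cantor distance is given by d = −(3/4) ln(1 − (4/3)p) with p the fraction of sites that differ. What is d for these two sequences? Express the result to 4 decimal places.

Differing sites — 1:C/G; 3:A/U; 16:G/U; 19:G/A.
p = 4/19 = 0.210526.
d = −0.75 · ln(1 − (4/3)·0.210526) = −0.75 · ln(0.719299) = −0.75 · (-0.329478) = 0.2471.

0.2471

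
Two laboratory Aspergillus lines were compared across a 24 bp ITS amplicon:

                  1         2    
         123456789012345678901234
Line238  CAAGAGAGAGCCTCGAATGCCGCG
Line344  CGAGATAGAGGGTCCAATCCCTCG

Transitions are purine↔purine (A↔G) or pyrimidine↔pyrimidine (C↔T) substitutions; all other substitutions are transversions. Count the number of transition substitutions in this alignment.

Mismatches occur at site 2 (A/G, transition), site 6 (G/T, transversion), site 11 (C/G, transversion), site 12 (C/G, transversion), site 15 (G/C, transversion), site 19 (G/C, transversion), site 22 (G/T, transversion).
Of the 7 differences, 1 transition and 6 transversions, so the answer is 1.

1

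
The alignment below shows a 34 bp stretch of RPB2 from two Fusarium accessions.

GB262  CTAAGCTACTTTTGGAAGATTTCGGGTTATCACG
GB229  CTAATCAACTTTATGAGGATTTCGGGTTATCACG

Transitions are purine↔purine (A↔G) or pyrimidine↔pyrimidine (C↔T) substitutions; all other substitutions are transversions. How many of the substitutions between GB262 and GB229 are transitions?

1

The sequences differ at positions 5 (G/T, transversion), 7 (T/A, transversion), 13 (T/A, transversion), 14 (G/T, transversion), 17 (A/G, transition).
Of the 5 differences, 1 transition and 4 transversions, so the answer is 1.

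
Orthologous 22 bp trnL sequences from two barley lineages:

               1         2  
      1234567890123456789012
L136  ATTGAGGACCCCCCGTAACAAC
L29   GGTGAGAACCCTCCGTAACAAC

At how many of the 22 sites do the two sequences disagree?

4

Differing sites — 1:A/G; 2:T/G; 7:G/A; 12:C/T.
That gives 4 mismatches out of 22 aligned sites, so the Hamming distance is 4.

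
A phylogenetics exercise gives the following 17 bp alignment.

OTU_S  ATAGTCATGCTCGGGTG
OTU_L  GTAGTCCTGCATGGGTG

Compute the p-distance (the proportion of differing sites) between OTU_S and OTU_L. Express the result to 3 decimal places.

Differing sites — 1:A/G; 7:A/C; 11:T/A; 12:C/T.
There are 4 differences over 17 sites, so p = 4/17 = 0.235.

0.235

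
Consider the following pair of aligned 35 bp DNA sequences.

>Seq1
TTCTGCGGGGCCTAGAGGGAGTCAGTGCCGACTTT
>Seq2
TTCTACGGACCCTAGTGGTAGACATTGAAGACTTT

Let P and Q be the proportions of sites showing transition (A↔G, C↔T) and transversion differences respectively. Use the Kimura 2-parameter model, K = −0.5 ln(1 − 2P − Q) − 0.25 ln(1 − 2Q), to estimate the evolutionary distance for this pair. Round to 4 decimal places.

0.3164

The sequences differ at positions 5 (G/A, transition), 9 (G/A, transition), 10 (G/C, transversion), 16 (A/T, transversion), 19 (G/T, transversion), 22 (T/A, transversion), 25 (G/T, transversion), 28 (C/A, transversion), 29 (C/A, transversion).
Of the 9 differences, 2 transitions and 7 transversions over 35 sites: P = 2/35 = 0.057143, Q = 7/35 = 0.200000.
d = −0.5·ln(0.685714) − 0.25·ln(0.600000) = −0.5·(-0.377295) − 0.25·(-0.510826) = 0.3164.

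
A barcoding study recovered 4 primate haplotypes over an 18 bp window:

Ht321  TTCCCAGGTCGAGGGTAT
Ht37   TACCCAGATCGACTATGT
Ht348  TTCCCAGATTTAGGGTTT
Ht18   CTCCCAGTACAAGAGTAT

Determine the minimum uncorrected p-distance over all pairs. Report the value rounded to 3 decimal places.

0.222

Pairwise Hamming distances:
  Ht321 vs Ht37: 6
  Ht321 vs Ht348: 4
  Ht321 vs Ht18: 5
  Ht37 vs Ht348: 7
  Ht37 vs Ht18: 9
  Ht348 vs Ht18: 7
The smallest is 4 mismatches, between Ht321 and Ht348; p = 4/18 = 0.222.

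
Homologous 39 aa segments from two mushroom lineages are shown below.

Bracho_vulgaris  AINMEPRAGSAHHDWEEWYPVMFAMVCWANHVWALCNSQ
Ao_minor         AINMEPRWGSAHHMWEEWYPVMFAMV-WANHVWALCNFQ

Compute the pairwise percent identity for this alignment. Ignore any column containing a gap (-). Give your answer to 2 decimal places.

Excluding the 1 gap column leaves 38 comparable sites.
Differing sites — 8:A/W; 14:D/M; 38:S/F.
35 of the 38 comparable sites match, so the percent identity is 35/38 × 100 = 92.11%.

92.11%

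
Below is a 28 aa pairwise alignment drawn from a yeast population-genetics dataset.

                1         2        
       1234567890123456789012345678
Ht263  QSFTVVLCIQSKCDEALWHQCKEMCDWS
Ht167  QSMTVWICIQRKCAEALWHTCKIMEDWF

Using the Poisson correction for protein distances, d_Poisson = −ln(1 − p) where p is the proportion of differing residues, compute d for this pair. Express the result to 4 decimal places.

0.3878

The sequences differ at positions 3 (F/M), 6 (V/W), 7 (L/I), 11 (S/R), 14 (D/A), 20 (Q/T), 23 (E/I), 25 (C/E), 28 (S/F).
p = 9/28 = 0.321429.
d = −ln(1 − 0.321429) = −ln(0.678571) = 0.3878.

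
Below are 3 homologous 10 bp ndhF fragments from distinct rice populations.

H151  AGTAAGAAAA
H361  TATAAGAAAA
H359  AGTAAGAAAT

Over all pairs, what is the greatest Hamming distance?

Pairwise Hamming distances:
  H151 vs H361: 2
  H151 vs H359: 1
  H361 vs H359: 3
The largest is 3, between H361 and H359.

3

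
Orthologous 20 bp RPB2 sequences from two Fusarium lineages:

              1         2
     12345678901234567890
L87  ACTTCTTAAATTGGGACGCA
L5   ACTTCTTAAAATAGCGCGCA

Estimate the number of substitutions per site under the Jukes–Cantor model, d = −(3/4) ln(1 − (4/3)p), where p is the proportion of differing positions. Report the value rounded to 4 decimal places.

0.2326

Mismatches occur at site 11 (T/A), site 13 (G/A), site 15 (G/C), site 16 (A/G).
p = 4/20 = 0.200000.
d = −0.75 · ln(1 − (4/3)·0.200000) = −0.75 · ln(0.733333) = −0.75 · (-0.310155) = 0.2326.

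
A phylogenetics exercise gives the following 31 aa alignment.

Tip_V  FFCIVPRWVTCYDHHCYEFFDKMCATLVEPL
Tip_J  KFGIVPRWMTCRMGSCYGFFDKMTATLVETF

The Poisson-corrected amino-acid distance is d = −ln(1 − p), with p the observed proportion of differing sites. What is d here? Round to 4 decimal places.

The sequences differ at positions 1 (F/K), 3 (C/G), 9 (V/M), 12 (Y/R), 13 (D/M), 14 (H/G), 15 (H/S), 18 (E/G), 24 (C/T), 30 (P/T), 31 (L/F).
p = 11/31 = 0.354839.
d = −ln(1 − 0.354839) = −ln(0.645161) = 0.4383.

0.4383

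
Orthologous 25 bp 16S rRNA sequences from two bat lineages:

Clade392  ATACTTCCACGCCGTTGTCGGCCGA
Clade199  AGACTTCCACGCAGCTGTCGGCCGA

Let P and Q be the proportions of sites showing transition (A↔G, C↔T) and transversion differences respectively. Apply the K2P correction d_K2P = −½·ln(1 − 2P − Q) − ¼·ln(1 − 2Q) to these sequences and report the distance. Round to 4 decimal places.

The sequences differ at positions 2 (T/G, transversion), 13 (C/A, transversion), 15 (T/C, transition).
Of the 3 differences, 1 transition and 2 transversions over 25 sites: P = 1/25 = 0.040000, Q = 2/25 = 0.080000.
d = −0.5·ln(0.840000) − 0.25·ln(0.840000) = −0.5·(-0.174353) − 0.25·(-0.174353) = 0.1308.

0.1308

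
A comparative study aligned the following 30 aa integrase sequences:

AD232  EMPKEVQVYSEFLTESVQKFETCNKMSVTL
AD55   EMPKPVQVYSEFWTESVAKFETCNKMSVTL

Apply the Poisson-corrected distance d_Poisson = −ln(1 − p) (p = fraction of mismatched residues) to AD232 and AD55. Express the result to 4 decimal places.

0.1054

Mismatches occur at site 5 (E→P), site 13 (L→W), site 18 (Q→A).
p = 3/30 = 0.100000.
d = −ln(1 − 0.100000) = −ln(0.900000) = 0.1054.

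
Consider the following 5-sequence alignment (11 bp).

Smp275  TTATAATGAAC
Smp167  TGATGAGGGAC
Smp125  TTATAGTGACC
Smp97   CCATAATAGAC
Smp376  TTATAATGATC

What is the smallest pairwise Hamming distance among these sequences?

Pairwise Hamming distances:
  Smp275 vs Smp167: 4
  Smp275 vs Smp125: 2
  Smp275 vs Smp97: 4
  Smp275 vs Smp376: 1
  Smp167 vs Smp125: 6
  Smp167 vs Smp97: 5
  Smp167 vs Smp376: 5
  Smp125 vs Smp97: 6
  Smp125 vs Smp376: 2
  Smp97 vs Smp376: 5
The smallest is 1, between Smp275 and Smp376.

1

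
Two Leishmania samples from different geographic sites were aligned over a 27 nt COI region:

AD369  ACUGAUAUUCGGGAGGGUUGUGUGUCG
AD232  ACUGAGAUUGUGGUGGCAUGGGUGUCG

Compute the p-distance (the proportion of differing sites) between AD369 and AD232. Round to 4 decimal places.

The sequences differ at positions 6 (U/G), 10 (C/G), 11 (G/U), 14 (A/U), 17 (G/C), 18 (U/A), 21 (U/G).
There are 7 differences over 27 sites, so p = 7/27 = 0.2593.

0.2593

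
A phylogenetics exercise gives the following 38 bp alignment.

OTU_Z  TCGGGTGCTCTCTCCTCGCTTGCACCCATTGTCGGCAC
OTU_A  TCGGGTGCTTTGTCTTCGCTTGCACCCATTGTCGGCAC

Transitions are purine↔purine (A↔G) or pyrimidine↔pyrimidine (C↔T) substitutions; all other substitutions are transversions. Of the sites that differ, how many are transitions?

The sequences differ at positions 10 (C/T, transition), 12 (C/G, transversion), 15 (C/T, transition).
Of the 3 differences, 2 transitions and 1 transversion, so the answer is 2.

2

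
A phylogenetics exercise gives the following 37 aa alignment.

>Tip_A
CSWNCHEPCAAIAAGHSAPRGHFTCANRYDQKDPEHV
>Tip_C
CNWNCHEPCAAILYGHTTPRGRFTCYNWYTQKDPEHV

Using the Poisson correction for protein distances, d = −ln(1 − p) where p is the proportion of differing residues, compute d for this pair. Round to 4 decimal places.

The sequences differ at positions 2 (S/N), 13 (A/L), 14 (A/Y), 17 (S/T), 18 (A/T), 22 (H/R), 26 (A/Y), 28 (R/W), 30 (D/T).
p = 9/37 = 0.243243.
d = −ln(1 − 0.243243) = −ln(0.756757) = 0.2787.

0.2787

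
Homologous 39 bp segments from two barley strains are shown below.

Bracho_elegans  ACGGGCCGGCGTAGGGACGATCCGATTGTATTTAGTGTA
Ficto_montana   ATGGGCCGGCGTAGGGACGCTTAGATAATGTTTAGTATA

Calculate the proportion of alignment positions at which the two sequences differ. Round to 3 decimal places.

Differing sites — 2:C/T; 20:A/C; 22:C/T; 23:C/A; 27:T/A; 28:G/A; 30:A/G; 37:G/A.
There are 8 differences over 39 sites, so p = 8/39 = 0.205.

0.205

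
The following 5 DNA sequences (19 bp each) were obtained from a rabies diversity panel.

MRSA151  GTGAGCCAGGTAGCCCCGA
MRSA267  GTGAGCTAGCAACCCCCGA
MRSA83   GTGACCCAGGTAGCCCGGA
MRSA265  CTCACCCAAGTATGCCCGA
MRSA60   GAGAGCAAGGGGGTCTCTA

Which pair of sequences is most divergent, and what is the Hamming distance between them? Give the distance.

12

Pairwise Hamming distances:
  MRSA151 vs MRSA267: 4
  MRSA151 vs MRSA83: 2
  MRSA151 vs MRSA265: 6
  MRSA151 vs MRSA60: 7
  MRSA267 vs MRSA83: 6
  MRSA267 vs MRSA265: 9
  MRSA267 vs MRSA60: 9
  MRSA83 vs MRSA265: 6
  MRSA83 vs MRSA60: 9
  MRSA265 vs MRSA60: 12
The largest is 12, between MRSA265 and MRSA60.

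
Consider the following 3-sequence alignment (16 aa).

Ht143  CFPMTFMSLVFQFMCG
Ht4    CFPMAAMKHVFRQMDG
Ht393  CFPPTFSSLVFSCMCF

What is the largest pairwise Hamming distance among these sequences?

10

Pairwise Hamming distances:
  Ht143 vs Ht4: 7
  Ht143 vs Ht393: 5
  Ht4 vs Ht393: 10
The largest is 10, between Ht4 and Ht393.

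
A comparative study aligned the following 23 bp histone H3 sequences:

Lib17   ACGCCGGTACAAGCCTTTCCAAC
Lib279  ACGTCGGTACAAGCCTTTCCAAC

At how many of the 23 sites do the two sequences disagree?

1

A single mismatch occurs at site 4 (C/T).
That gives 1 mismatch out of 23 aligned sites, so the Hamming distance is 1.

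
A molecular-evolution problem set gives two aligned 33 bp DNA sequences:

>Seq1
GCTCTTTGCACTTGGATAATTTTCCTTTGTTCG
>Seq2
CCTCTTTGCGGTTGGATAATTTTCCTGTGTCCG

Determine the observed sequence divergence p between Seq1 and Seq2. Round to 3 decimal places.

Mismatches occur at site 1 (G↔C), site 10 (A↔G), site 11 (C↔G), site 27 (T↔G), site 31 (T↔C).
There are 5 differences over 33 sites, so p = 5/33 = 0.152.

0.152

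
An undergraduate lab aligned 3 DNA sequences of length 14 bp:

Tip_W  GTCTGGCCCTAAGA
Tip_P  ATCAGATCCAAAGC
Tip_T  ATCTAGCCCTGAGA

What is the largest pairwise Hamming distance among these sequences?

7

Pairwise Hamming distances:
  Tip_W vs Tip_P: 6
  Tip_W vs Tip_T: 3
  Tip_P vs Tip_T: 7
The largest is 7, between Tip_P and Tip_T.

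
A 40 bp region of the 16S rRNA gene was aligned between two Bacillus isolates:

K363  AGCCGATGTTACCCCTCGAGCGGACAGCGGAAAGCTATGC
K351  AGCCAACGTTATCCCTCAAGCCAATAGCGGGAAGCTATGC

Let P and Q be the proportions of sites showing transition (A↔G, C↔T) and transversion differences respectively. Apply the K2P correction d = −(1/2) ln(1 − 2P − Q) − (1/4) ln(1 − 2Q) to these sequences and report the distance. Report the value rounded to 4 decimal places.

The sequences differ at positions 5 (G/A, transition), 7 (T/C, transition), 12 (C/T, transition), 18 (G/A, transition), 22 (G/C, transversion), 23 (G/A, transition), 25 (C/T, transition), 31 (A/G, transition).
Of the 8 differences, 7 transitions and 1 transversion over 40 sites: P = 7/40 = 0.175000, Q = 1/40 = 0.025000.
d = −0.5·ln(0.625000) − 0.25·ln(0.950000) = −0.5·(-0.470004) − 0.25·(-0.051293) = 0.2478.

0.2478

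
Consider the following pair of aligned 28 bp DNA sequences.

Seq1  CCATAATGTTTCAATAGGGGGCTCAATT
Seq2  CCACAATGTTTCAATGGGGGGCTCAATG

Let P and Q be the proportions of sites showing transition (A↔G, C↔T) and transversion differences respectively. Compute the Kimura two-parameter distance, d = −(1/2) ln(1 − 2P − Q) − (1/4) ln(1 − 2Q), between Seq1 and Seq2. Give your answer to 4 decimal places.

0.1169

The sequences differ at positions 4 (T/C, transition), 16 (A/G, transition), 28 (T/G, transversion).
Of the 3 differences, 2 transitions and 1 transversion over 28 sites: P = 2/28 = 0.071429, Q = 1/28 = 0.035714.
d = −0.5·ln(0.821428) − 0.25·ln(0.928572) = −0.5·(-0.196711) − 0.25·(-0.074107) = 0.1169.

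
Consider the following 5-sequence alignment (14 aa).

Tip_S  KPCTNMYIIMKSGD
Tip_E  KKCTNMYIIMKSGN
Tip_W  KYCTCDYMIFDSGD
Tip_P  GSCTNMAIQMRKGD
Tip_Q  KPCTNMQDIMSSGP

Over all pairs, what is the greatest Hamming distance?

10

Pairwise Hamming distances:
  Tip_S vs Tip_E: 2
  Tip_S vs Tip_W: 6
  Tip_S vs Tip_P: 6
  Tip_S vs Tip_Q: 4
  Tip_E vs Tip_W: 7
  Tip_E vs Tip_P: 7
  Tip_E vs Tip_Q: 5
  Tip_W vs Tip_P: 10
  Tip_W vs Tip_Q: 8
  Tip_P vs Tip_Q: 8
The largest is 10, between Tip_W and Tip_P.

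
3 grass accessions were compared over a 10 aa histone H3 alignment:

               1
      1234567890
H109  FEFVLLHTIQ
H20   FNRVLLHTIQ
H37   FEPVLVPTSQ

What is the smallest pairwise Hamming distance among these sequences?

Pairwise Hamming distances:
  H109 vs H20: 2
  H109 vs H37: 4
  H20 vs H37: 5
The smallest is 2, between H109 and H20.

2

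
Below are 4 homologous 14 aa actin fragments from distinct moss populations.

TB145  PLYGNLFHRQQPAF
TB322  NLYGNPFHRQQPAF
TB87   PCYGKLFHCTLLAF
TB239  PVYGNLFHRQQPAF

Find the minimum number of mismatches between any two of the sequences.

Pairwise Hamming distances:
  TB145 vs TB322: 2
  TB145 vs TB87: 6
  TB145 vs TB239: 1
  TB322 vs TB87: 8
  TB322 vs TB239: 3
  TB87 vs TB239: 6
The smallest is 1, between TB145 and TB239.

1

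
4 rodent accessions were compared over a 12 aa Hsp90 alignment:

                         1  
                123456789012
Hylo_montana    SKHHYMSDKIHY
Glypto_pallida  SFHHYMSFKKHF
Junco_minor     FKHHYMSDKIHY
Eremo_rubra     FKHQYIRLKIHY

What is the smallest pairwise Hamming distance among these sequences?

Pairwise Hamming distances:
  Hylo_montana vs Glypto_pallida: 4
  Hylo_montana vs Junco_minor: 1
  Hylo_montana vs Eremo_rubra: 5
  Glypto_pallida vs Junco_minor: 5
  Glypto_pallida vs Eremo_rubra: 8
  Junco_minor vs Eremo_rubra: 4
The smallest is 1, between Hylo_montana and Junco_minor.

1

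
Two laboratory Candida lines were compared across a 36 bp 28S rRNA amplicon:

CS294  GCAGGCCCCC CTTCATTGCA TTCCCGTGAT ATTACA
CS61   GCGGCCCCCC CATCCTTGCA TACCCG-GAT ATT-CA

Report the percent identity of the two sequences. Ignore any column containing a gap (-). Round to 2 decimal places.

Excluding the 2 gap columns leaves 34 comparable sites.
Differing sites — 3:A/G; 5:G/C; 12:T/A; 15:A/C; 22:T/A.
29 of the 34 comparable sites match, so the percent identity is 29/34 × 100 = 85.29%.

85.29%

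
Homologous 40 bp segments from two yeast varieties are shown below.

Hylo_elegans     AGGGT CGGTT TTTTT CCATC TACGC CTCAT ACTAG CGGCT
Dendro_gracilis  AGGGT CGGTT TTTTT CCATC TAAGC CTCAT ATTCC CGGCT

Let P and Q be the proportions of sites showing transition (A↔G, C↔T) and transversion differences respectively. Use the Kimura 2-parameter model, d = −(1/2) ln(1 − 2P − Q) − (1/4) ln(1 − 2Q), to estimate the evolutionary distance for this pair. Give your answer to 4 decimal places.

The sequences differ at positions 23 (C/A, transversion), 32 (C/T, transition), 34 (A/C, transversion), 35 (G/C, transversion).
Of the 4 differences, 1 transition and 3 transversions over 40 sites: P = 1/40 = 0.025000, Q = 3/40 = 0.075000.
d = −0.5·ln(0.875000) − 0.25·ln(0.850000) = −0.5·(-0.133531) − 0.25·(-0.162519) = 0.1074.

0.1074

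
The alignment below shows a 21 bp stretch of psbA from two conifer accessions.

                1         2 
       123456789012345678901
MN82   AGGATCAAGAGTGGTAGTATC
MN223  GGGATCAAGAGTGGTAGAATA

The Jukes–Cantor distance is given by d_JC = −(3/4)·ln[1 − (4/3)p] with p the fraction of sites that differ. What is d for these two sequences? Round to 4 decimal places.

The sequences differ at positions 1 (A/G), 18 (T/A), 21 (C/A).
p = 3/21 = 0.142857.
d = −0.75 · ln(1 − (4/3)·0.142857) = −0.75 · ln(0.809524) = −0.75 · (-0.211309) = 0.1585.

0.1585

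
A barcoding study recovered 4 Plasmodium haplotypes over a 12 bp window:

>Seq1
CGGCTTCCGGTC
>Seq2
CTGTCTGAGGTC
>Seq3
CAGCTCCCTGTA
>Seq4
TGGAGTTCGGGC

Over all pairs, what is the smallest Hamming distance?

Pairwise Hamming distances:
  Seq1 vs Seq2: 5
  Seq1 vs Seq3: 4
  Seq1 vs Seq4: 5
  Seq2 vs Seq3: 8
  Seq2 vs Seq4: 7
  Seq3 vs Seq4: 9
The smallest is 4, between Seq1 and Seq3.

4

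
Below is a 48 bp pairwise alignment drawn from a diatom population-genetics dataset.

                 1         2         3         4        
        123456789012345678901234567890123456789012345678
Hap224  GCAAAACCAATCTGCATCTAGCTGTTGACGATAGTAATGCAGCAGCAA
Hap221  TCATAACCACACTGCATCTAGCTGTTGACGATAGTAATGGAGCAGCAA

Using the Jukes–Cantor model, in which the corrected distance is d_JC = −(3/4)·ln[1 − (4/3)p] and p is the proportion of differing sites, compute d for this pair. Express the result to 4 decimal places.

The sequences differ at positions 1 (G/T), 4 (A/T), 10 (A/C), 11 (T/A), 40 (C/G).
p = 5/48 = 0.104167.
d = −0.75 · ln(1 − (4/3)·0.104167) = −0.75 · ln(0.861111) = −0.75 · (-0.149532) = 0.1121.

0.1121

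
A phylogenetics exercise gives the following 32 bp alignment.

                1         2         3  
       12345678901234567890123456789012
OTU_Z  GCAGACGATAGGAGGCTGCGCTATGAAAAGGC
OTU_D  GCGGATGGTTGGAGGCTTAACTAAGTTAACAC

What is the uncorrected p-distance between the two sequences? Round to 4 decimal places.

Differing sites — 3:A/G; 6:C/T; 8:A/G; 10:A/T; 18:G/T; 19:C/A; 20:G/A; 24:T/A; 26:A/T; 27:A/T; 30:G/C; 31:G/A.
There are 12 differences over 32 sites, so p = 12/32 = 0.3750.

0.3750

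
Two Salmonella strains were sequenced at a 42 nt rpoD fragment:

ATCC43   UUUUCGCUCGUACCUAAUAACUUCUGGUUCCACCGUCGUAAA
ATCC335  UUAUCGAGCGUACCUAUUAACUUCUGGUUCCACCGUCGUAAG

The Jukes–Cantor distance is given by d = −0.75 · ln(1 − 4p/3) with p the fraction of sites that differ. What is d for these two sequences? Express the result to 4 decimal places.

0.1296

The sequences differ at positions 3 (U/A), 7 (C/A), 8 (U/G), 17 (A/U), 42 (A/G).
p = 5/42 = 0.119048.
d = −0.75 · ln(1 − (4/3)·0.119048) = −0.75 · ln(0.841269) = −0.75 · (-0.172844) = 0.1296.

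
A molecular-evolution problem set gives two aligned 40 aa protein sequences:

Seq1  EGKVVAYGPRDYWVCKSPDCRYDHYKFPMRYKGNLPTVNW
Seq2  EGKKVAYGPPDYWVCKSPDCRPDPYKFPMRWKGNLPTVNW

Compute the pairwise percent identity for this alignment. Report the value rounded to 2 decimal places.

87.50%

Mismatches occur at site 4 (V→K), site 10 (R→P), site 22 (Y→P), site 24 (H→P), site 31 (Y→W).
35 of the 40 sites match, so the percent identity is 35/40 × 100 = 87.50%.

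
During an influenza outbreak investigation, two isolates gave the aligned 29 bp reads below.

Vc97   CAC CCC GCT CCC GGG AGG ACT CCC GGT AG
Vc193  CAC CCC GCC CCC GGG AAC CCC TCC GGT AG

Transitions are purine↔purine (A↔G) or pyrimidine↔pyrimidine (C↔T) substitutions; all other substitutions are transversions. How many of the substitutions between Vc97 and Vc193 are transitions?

The sequences differ at positions 9 (T/C, transition), 17 (G/A, transition), 18 (G/C, transversion), 19 (A/C, transversion), 21 (T/C, transition), 22 (C/T, transition).
Of the 6 differences, 4 transitions and 2 transversions, so the answer is 4.

4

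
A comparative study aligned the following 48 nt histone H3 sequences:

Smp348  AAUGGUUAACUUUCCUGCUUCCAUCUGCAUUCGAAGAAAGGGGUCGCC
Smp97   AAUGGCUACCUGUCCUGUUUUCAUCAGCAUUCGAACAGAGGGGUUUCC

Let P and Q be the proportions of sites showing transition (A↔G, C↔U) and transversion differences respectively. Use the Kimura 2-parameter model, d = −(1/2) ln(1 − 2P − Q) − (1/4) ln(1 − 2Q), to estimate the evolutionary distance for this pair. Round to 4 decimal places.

0.2458

Differing sites — 6:U/C (Ti); 9:A/C (Tv); 12:U/G (Tv); 18:C/U (Ti); 21:C/U (Ti); 26:U/A (Tv); 36:G/C (Tv); 38:A/G (Ti); 45:C/U (Ti); 46:G/U (Tv).
Of the 10 differences, 5 transitions and 5 transversions over 48 sites: P = 5/48 = 0.104167, Q = 5/48 = 0.104167.
d = −0.5·ln(0.687499) − 0.25·ln(0.791666) = −0.5·(-0.374695) − 0.25·(-0.233616) = 0.2458.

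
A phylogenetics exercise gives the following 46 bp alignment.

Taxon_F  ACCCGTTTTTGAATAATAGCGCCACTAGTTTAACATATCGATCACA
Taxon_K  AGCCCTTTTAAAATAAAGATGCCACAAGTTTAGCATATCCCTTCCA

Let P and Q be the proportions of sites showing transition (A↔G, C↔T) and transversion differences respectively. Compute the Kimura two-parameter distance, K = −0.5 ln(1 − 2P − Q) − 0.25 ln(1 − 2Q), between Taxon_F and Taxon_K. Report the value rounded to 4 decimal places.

Mismatches occur at site 2 (C/G, transversion), site 5 (G/C, transversion), site 10 (T/A, transversion), site 11 (G/A, transition), site 17 (T/A, transversion), site 18 (A/G, transition), site 19 (G/A, transition), site 20 (C/T, transition), site 26 (T/A, transversion), site 33 (A/G, transition), site 40 (G/C, transversion), site 41 (A/C, transversion), site 43 (C/T, transition), site 44 (A/C, transversion).
Of the 14 differences, 6 transitions and 8 transversions over 46 sites: P = 6/46 = 0.130435, Q = 8/46 = 0.173913.
d = −0.5·ln(0.565217) − 0.25·ln(0.652174) = −0.5·(-0.570546) − 0.25·(-0.427444) = 0.3921.

0.3921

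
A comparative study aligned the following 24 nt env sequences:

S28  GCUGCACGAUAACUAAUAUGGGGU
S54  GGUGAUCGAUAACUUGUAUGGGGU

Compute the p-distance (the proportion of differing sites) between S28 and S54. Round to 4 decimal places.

0.2083

Differing sites — 2:C/G; 5:C/A; 6:A/U; 15:A/U; 16:A/G.
There are 5 differences over 24 sites, so p = 5/24 = 0.2083.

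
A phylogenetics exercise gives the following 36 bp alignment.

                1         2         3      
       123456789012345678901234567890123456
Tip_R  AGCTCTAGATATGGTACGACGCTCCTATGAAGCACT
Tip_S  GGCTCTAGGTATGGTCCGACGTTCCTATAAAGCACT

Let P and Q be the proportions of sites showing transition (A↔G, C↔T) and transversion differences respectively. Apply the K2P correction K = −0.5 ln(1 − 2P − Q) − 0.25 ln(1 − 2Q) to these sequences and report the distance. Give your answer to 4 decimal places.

Mismatches occur at site 1 (A→G, transition), site 9 (A→G, transition), site 16 (A→C, transversion), site 22 (C→T, transition), site 29 (G→A, transition).
Of the 5 differences, 4 transitions and 1 transversion over 36 sites: P = 4/36 = 0.111111, Q = 1/36 = 0.027778.
d = −0.5·ln(0.750000) − 0.25·ln(0.944444) = −0.5·(-0.287682) − 0.25·(-0.057159) = 0.1581.

0.1581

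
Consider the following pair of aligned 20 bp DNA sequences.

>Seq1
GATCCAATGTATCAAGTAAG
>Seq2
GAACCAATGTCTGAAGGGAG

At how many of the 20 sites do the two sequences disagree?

Mismatches occur at site 3 (T↔A), site 11 (A↔C), site 13 (C↔G), site 17 (T↔G), site 18 (A↔G).
That gives 5 mismatches out of 20 aligned sites, so the Hamming distance is 5.

5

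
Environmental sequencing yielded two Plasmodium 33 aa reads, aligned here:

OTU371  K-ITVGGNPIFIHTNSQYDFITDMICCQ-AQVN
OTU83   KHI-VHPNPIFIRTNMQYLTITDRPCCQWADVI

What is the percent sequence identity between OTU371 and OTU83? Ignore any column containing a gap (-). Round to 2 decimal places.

Excluding the 3 gap columns leaves 30 comparable sites.
Differing sites — 6:G/H; 7:G/P; 13:H/R; 16:S/M; 19:D/L; 20:F/T; 24:M/R; 25:I/P; 31:Q/D; 33:N/I.
20 of the 30 comparable sites match, so the percent identity is 20/30 × 100 = 66.67%.

66.67%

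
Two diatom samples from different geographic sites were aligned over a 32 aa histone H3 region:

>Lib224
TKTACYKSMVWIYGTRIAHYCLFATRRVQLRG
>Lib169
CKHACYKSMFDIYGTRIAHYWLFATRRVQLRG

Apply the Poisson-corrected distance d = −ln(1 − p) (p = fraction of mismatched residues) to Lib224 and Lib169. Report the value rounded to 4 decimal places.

The sequences differ at positions 1 (T/C), 3 (T/H), 10 (V/F), 11 (W/D), 21 (C/W).
p = 5/32 = 0.156250.
d = −ln(1 − 0.156250) = −ln(0.843750) = 0.1699.

0.1699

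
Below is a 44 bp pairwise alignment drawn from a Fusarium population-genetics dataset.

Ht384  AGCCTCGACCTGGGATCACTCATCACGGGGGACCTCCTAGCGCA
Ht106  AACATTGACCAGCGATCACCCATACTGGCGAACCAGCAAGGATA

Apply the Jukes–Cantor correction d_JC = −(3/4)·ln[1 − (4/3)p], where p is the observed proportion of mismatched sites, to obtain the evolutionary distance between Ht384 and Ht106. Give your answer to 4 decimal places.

The sequences differ at positions 2 (G/A), 4 (C/A), 6 (C/T), 11 (T/A), 13 (G/C), 20 (T/C), 24 (C/A), 25 (A/C), 26 (C/T), 29 (G/C), 31 (G/A), 35 (T/A), 36 (C/G), 38 (T/A), 41 (C/G), 42 (G/A), 43 (C/T).
p = 17/44 = 0.386364.
d = −0.75 · ln(1 − (4/3)·0.386364) = −0.75 · ln(0.484848) = −0.75 · (-0.723920) = 0.5429.

0.5429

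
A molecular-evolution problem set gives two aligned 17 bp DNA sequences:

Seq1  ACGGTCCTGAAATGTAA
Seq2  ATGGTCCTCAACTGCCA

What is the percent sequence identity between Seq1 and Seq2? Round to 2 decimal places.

70.59%

The sequences differ at positions 2 (C/T), 9 (G/C), 12 (A/C), 15 (T/C), 16 (A/C).
12 of the 17 sites match, so the percent identity is 12/17 × 100 = 70.59%.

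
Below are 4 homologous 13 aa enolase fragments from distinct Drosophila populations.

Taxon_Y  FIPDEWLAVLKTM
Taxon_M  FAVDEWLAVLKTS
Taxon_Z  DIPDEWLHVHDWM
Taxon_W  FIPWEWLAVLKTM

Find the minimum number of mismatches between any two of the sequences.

Pairwise Hamming distances:
  Taxon_Y vs Taxon_M: 3
  Taxon_Y vs Taxon_Z: 5
  Taxon_Y vs Taxon_W: 1
  Taxon_M vs Taxon_Z: 8
  Taxon_M vs Taxon_W: 4
  Taxon_Z vs Taxon_W: 6
The smallest is 1, between Taxon_Y and Taxon_W.

1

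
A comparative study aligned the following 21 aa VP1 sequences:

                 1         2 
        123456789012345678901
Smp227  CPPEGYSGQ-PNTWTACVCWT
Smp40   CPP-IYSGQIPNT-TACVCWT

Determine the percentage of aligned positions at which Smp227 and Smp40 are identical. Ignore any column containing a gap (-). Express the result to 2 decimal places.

Excluding the 3 gap columns leaves 18 comparable sites.
Differing sites — 5:G/I.
17 of the 18 comparable sites match, so the percent identity is 17/18 × 100 = 94.44%.

94.44%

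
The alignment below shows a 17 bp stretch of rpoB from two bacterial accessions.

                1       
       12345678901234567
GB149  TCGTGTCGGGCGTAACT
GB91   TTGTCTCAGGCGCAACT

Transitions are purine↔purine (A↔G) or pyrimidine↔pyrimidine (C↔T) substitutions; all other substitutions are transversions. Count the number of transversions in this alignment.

1

The sequences differ at positions 2 (C/T, transition), 5 (G/C, transversion), 8 (G/A, transition), 13 (T/C, transition).
Of the 4 differences, 3 transitions and 1 transversion, so the answer is 1.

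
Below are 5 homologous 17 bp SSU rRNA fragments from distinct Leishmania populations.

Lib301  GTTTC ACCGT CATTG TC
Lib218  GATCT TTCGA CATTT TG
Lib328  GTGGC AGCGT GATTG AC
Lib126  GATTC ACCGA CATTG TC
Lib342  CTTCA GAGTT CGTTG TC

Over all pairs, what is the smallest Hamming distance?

Pairwise Hamming distances:
  Lib301 vs Lib218: 8
  Lib301 vs Lib328: 5
  Lib301 vs Lib126: 2
  Lib301 vs Lib342: 8
  Lib218 vs Lib328: 11
  Lib218 vs Lib126: 6
  Lib218 vs Lib342: 11
  Lib328 vs Lib126: 7
  Lib328 vs Lib342: 11
  Lib126 vs Lib342: 10
The smallest is 2, between Lib301 and Lib126.

2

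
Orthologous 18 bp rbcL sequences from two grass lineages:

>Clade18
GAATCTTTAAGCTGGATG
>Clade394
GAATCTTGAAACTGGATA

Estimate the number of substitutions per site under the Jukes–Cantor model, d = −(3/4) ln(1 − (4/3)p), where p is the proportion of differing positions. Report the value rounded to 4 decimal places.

0.1885

Differing sites — 8:T/G; 11:G/A; 18:G/A.
p = 3/18 = 0.166667.
d = −0.75 · ln(1 − (4/3)·0.166667) = −0.75 · ln(0.777777) = −0.75 · (-0.251315) = 0.1885.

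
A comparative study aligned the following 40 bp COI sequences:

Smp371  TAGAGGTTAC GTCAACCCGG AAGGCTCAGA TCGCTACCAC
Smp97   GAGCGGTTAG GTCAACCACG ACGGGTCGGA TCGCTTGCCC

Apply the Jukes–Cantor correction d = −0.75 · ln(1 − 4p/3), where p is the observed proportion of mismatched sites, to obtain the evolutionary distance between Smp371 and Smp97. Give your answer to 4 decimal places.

The sequences differ at positions 1 (T/G), 4 (A/C), 10 (C/G), 18 (C/A), 19 (G/C), 22 (A/C), 25 (C/G), 28 (A/G), 36 (A/T), 37 (C/G), 39 (A/C).
p = 11/40 = 0.275000.
d = −0.75 · ln(1 − (4/3)·0.275000) = −0.75 · ln(0.633333) = −0.75 · (-0.456759) = 0.3426.

0.3426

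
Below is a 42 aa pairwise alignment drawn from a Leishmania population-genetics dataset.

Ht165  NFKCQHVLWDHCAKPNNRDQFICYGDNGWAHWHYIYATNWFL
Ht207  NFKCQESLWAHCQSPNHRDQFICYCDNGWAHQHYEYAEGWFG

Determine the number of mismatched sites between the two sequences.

12

Differing sites — 6:H/E; 7:V/S; 10:D/A; 13:A/Q; 14:K/S; 17:N/H; 25:G/C; 32:W/Q; 35:I/E; 38:T/E; 39:N/G; 42:L/G.
That gives 12 mismatches out of 42 aligned sites, so the Hamming distance is 12.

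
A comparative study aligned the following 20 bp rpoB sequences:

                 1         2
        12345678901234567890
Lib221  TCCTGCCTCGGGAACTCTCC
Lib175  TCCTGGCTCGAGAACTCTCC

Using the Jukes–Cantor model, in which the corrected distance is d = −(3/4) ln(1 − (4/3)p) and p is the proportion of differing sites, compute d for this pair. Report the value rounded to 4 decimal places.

0.1073

The sequences differ at positions 6 (C/G), 11 (G/A).
p = 2/20 = 0.100000.
d = −0.75 · ln(1 − (4/3)·0.100000) = −0.75 · ln(0.866667) = −0.75 · (-0.143100) = 0.1073.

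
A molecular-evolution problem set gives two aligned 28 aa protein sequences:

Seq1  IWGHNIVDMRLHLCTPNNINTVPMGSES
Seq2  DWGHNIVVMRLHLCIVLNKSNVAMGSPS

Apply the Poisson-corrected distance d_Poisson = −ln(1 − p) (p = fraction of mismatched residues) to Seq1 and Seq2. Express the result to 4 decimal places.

0.4418

The sequences differ at positions 1 (I/D), 8 (D/V), 15 (T/I), 16 (P/V), 17 (N/L), 19 (I/K), 20 (N/S), 21 (T/N), 23 (P/A), 27 (E/P).
p = 10/28 = 0.357143.
d = −ln(1 − 0.357143) = −ln(0.642857) = 0.4418.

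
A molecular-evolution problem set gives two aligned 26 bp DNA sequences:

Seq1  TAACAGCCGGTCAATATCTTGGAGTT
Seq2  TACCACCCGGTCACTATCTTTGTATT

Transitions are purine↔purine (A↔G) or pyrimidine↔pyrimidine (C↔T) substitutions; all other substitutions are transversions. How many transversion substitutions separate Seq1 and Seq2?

Mismatches occur at site 3 (A/C, transversion), site 6 (G/C, transversion), site 14 (A/C, transversion), site 21 (G/T, transversion), site 23 (A/T, transversion), site 24 (G/A, transition).
Of the 6 differences, 1 transition and 5 transversions, so the answer is 5.

5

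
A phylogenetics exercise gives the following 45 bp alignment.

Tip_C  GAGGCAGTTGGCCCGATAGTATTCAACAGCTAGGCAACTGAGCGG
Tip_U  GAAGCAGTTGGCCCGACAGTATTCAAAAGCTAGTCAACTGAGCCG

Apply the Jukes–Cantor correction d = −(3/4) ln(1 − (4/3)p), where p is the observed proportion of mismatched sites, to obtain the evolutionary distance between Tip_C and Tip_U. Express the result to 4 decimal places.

Differing sites — 3:G/A; 17:T/C; 27:C/A; 34:G/T; 44:G/C.
p = 5/45 = 0.111111.
d = −0.75 · ln(1 − (4/3)·0.111111) = −0.75 · ln(0.851852) = −0.75 · (-0.160342) = 0.1203.

0.1203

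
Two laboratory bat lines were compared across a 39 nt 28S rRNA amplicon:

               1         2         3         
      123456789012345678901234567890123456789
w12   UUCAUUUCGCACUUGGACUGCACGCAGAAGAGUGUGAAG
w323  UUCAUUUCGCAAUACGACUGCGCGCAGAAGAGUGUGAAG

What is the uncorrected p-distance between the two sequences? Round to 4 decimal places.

The sequences differ at positions 12 (C/A), 14 (U/A), 15 (G/C), 22 (A/G).
There are 4 differences over 39 sites, so p = 4/39 = 0.1026.

0.1026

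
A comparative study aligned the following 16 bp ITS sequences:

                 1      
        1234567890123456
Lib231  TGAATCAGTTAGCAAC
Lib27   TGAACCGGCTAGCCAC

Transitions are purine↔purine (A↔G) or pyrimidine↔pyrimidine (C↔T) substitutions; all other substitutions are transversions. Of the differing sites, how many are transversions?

Mismatches occur at site 5 (T/C, transition), site 7 (A/G, transition), site 9 (T/C, transition), site 14 (A/C, transversion).
Of the 4 differences, 3 transitions and 1 transversion, so the answer is 1.

1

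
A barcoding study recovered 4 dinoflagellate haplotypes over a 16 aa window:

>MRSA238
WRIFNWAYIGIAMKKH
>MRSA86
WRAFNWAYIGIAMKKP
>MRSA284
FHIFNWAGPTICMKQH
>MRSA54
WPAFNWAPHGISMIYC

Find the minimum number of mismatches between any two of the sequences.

Pairwise Hamming distances:
  MRSA238 vs MRSA86: 2
  MRSA238 vs MRSA284: 7
  MRSA238 vs MRSA54: 8
  MRSA86 vs MRSA284: 9
  MRSA86 vs MRSA54: 7
  MRSA284 vs MRSA54: 10
The smallest is 2, between MRSA238 and MRSA86.

2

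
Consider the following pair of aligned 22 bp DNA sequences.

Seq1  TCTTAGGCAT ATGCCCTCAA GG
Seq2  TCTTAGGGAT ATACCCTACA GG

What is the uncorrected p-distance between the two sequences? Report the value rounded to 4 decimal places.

0.1818

The sequences differ at positions 8 (C/G), 13 (G/A), 18 (C/A), 19 (A/C).
There are 4 differences over 22 sites, so p = 4/22 = 0.1818.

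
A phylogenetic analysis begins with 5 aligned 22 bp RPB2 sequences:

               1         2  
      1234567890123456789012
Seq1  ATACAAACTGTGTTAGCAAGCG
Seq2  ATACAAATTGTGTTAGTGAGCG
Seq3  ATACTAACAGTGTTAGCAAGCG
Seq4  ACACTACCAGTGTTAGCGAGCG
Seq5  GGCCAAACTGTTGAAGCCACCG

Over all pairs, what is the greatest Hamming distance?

Pairwise Hamming distances:
  Seq1 vs Seq2: 3
  Seq1 vs Seq3: 2
  Seq1 vs Seq4: 5
  Seq1 vs Seq5: 8
  Seq2 vs Seq3: 5
  Seq2 vs Seq4: 6
  Seq2 vs Seq5: 10
  Seq3 vs Seq4: 3
  Seq3 vs Seq5: 10
  Seq4 vs Seq5: 11
The largest is 11, between Seq4 and Seq5.

11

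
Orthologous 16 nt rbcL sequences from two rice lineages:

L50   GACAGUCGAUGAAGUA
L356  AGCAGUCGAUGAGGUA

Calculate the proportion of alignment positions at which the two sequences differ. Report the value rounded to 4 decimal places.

The sequences differ at positions 1 (G/A), 2 (A/G), 13 (A/G).
There are 3 differences over 16 sites, so p = 3/16 = 0.1875.

0.1875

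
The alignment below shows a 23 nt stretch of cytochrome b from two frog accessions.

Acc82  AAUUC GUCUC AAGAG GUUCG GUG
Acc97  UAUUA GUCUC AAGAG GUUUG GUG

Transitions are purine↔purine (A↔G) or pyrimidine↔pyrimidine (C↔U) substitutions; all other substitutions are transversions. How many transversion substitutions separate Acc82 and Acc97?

2

Mismatches occur at site 1 (A→U, transversion), site 5 (C→A, transversion), site 19 (C→U, transition).
Of the 3 differences, 1 transition and 2 transversions, so the answer is 2.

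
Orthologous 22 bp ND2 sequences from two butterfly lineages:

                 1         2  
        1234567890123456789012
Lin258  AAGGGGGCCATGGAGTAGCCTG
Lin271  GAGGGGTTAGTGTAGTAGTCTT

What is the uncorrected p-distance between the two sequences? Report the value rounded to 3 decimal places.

Differing sites — 1:A/G; 7:G/T; 8:C/T; 9:C/A; 10:A/G; 13:G/T; 19:C/T; 22:G/T.
There are 8 differences over 22 sites, so p = 8/22 = 0.364.

0.364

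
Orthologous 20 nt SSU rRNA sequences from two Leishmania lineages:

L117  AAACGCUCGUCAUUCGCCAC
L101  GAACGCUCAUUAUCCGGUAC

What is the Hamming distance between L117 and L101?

6

The sequences differ at positions 1 (A/G), 9 (G/A), 11 (C/U), 14 (U/C), 17 (C/G), 18 (C/U).
That gives 6 mismatches out of 20 aligned sites, so the Hamming distance is 6.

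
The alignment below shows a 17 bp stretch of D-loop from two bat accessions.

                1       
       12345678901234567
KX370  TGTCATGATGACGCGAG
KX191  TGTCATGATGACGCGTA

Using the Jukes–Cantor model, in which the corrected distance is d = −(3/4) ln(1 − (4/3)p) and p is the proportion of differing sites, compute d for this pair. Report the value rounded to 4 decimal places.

0.1280

Mismatches occur at site 16 (A↔T), site 17 (G↔A).
p = 2/17 = 0.117647.
d = −0.75 · ln(1 − (4/3)·0.117647) = −0.75 · ln(0.843137) = −0.75 · (-0.170626) = 0.1280.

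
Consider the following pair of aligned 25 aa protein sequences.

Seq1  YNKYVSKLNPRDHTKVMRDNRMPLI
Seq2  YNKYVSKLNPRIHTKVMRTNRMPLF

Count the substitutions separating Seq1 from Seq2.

3

Mismatches occur at site 12 (D/I), site 19 (D/T), site 25 (I/F).
That gives 3 mismatches out of 25 aligned sites, so the Hamming distance is 3.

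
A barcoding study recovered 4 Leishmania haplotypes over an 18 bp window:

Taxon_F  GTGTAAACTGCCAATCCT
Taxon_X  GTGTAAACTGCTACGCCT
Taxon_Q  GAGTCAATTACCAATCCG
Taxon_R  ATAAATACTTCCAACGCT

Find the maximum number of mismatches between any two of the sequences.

Pairwise Hamming distances:
  Taxon_F vs Taxon_X: 3
  Taxon_F vs Taxon_Q: 5
  Taxon_F vs Taxon_R: 7
  Taxon_X vs Taxon_Q: 8
  Taxon_X vs Taxon_R: 9
  Taxon_Q vs Taxon_R: 11
The largest is 11, between Taxon_Q and Taxon_R.

11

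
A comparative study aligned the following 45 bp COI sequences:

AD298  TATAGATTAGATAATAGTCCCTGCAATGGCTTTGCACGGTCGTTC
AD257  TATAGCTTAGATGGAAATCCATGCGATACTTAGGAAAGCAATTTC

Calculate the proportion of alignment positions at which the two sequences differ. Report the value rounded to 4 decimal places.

0.4000

Mismatches occur at site 6 (A→C), site 13 (A→G), site 14 (A→G), site 15 (T→A), site 17 (G→A), site 21 (C→A), site 25 (A→G), site 28 (G→A), site 29 (G→C), site 30 (C→T), site 32 (T→A), site 33 (T→G), site 35 (C→A), site 37 (C→A), site 39 (G→C), site 40 (T→A), site 41 (C→A), site 42 (G→T).
There are 18 differences over 45 sites, so p = 18/45 = 0.4000.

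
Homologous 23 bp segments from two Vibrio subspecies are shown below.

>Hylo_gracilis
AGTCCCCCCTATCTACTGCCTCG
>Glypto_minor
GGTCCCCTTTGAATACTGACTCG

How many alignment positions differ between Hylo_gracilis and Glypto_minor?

7

The sequences differ at positions 1 (A/G), 8 (C/T), 9 (C/T), 11 (A/G), 12 (T/A), 13 (C/A), 19 (C/A).
That gives 7 mismatches out of 23 aligned sites, so the Hamming distance is 7.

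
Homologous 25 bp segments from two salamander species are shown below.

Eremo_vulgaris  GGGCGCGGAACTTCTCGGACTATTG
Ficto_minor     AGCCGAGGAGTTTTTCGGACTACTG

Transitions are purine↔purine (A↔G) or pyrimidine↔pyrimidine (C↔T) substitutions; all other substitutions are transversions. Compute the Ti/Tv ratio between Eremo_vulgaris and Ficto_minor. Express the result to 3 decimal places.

Mismatches occur at site 1 (G↔A, transition), site 3 (G↔C, transversion), site 6 (C↔A, transversion), site 10 (A↔G, transition), site 11 (C↔T, transition), site 14 (C↔T, transition), site 23 (T↔C, transition).
Of the 7 differences, 5 transitions and 2 transversions, so Ti/Tv = 5/2 = 2.500.

2.500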